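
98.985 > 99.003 False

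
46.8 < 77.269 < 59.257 False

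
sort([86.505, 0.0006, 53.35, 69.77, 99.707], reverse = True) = [99.707, 86.505, 69.77, 53.35, 0.0006]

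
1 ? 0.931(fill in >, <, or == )>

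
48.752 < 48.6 False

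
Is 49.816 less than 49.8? No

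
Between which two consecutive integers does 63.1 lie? 63 and 64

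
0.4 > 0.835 False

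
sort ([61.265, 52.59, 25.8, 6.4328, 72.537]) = [6.4328, 25.8, 52.59, 61.265, 72.537]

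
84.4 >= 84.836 False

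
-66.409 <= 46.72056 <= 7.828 False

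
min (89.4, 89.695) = 89.4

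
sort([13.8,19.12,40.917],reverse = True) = [40.917,19.12,13.8]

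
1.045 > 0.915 True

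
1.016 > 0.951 True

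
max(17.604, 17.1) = 17.604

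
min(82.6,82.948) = 82.6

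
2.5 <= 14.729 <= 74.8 True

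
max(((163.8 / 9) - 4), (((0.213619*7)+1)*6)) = 14.971998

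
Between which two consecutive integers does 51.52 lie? 51 and 52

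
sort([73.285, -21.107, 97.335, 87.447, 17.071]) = [-21.107, 17.071, 73.285, 87.447, 97.335]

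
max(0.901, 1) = 1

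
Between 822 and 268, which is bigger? 822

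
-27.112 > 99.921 False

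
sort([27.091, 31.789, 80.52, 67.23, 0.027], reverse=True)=[80.52, 67.23, 31.789, 27.091, 0.027]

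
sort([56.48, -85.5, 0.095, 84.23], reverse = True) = [84.23, 56.48, 0.095, -85.5]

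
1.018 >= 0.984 True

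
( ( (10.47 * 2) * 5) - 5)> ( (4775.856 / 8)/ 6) True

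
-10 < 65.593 True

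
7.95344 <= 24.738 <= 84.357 True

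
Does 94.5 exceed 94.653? No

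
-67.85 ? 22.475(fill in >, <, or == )<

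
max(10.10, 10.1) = 10.1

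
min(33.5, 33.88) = 33.5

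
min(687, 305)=305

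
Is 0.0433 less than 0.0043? No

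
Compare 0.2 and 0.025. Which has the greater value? 0.2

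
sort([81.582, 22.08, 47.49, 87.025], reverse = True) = [87.025, 81.582, 47.49, 22.08]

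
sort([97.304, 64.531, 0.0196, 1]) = [0.0196, 1, 64.531, 97.304]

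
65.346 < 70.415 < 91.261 True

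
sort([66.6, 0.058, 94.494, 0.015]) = [0.015, 0.058, 66.6, 94.494]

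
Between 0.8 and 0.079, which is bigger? 0.8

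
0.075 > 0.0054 True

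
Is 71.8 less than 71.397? No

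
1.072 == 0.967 False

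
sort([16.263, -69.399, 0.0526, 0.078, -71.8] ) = [-71.8, -69.399, 0.0526, 0.078, 16.263]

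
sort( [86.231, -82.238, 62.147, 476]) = [-82.238, 62.147, 86.231, 476]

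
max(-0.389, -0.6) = -0.389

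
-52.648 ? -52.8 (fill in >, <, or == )>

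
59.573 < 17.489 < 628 False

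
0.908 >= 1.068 False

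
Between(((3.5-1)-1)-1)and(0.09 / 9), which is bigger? (((3.5-1)-1)-1)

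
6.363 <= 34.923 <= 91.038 True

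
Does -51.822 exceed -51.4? No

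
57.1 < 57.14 True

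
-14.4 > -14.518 True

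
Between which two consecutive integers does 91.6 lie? 91 and 92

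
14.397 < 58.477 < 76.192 True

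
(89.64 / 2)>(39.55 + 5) True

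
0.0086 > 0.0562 False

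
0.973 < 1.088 True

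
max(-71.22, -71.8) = -71.22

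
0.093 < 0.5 True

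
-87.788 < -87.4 True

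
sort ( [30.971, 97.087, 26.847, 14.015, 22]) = [14.015, 22, 26.847, 30.971, 97.087]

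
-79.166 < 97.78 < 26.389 False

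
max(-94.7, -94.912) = -94.7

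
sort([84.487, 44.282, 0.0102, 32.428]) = [0.0102, 32.428, 44.282, 84.487]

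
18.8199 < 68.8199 True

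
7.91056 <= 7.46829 False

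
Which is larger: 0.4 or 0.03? 0.4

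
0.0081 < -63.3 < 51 False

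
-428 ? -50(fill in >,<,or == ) <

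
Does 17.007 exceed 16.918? Yes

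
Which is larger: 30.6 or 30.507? 30.6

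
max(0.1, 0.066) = 0.1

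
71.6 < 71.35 False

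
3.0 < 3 False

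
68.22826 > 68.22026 True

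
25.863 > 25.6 True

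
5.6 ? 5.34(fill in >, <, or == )>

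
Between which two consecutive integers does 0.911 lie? 0 and 1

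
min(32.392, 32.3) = 32.3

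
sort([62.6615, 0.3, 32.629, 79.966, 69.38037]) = [0.3, 32.629, 62.6615, 69.38037, 79.966]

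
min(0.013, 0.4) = 0.013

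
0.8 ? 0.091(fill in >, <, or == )>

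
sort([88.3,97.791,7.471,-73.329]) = [-73.329,7.471,88.3,97.791]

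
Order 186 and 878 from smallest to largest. 186,878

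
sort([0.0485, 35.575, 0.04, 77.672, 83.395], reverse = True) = [83.395, 77.672, 35.575, 0.0485, 0.04]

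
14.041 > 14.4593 False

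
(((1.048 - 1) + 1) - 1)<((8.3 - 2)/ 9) True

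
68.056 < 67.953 False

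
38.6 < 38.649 True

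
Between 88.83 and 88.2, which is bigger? 88.83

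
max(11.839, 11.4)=11.839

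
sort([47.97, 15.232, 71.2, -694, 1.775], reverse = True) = [71.2, 47.97, 15.232, 1.775, -694]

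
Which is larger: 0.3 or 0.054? 0.3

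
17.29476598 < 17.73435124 True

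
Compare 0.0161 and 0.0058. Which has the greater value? 0.0161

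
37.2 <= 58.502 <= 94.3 True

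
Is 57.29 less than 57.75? Yes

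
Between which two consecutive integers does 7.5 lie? 7 and 8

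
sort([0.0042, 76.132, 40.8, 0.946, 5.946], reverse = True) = [76.132, 40.8, 5.946, 0.946, 0.0042]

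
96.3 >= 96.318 False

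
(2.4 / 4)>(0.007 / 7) True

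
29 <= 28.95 False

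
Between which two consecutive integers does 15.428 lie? 15 and 16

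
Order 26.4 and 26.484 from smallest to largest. 26.4,26.484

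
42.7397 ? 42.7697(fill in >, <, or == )<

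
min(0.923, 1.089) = 0.923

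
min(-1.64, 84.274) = -1.64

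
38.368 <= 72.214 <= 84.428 True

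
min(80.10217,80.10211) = 80.10211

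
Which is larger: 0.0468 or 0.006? 0.0468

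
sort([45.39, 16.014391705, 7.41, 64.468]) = [7.41, 16.014391705, 45.39, 64.468]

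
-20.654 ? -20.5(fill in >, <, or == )<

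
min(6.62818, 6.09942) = 6.09942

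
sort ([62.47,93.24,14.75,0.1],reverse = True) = [93.24,62.47,14.75,0.1]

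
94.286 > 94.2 True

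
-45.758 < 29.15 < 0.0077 False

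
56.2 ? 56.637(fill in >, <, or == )<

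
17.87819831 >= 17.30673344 True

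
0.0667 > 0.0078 True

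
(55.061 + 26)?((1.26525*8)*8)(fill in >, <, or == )>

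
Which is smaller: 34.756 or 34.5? 34.5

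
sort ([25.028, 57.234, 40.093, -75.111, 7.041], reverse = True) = [57.234, 40.093, 25.028, 7.041, -75.111]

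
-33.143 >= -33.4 True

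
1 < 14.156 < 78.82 True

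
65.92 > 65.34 True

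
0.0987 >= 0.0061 True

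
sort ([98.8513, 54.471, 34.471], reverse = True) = [98.8513, 54.471, 34.471]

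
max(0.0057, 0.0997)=0.0997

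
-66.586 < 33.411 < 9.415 False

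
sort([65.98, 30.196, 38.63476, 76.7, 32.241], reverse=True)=[76.7, 65.98, 38.63476, 32.241, 30.196]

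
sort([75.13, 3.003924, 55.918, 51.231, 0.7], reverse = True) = [75.13, 55.918, 51.231, 3.003924, 0.7]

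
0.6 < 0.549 False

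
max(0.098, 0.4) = 0.4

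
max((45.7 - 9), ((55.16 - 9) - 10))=36.7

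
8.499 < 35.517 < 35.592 True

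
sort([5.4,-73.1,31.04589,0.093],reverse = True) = [31.04589,5.4,0.093,-73.1]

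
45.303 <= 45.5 True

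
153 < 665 True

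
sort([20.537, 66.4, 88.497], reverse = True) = [88.497, 66.4, 20.537]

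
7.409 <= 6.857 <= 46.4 False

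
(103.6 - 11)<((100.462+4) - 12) False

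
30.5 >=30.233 True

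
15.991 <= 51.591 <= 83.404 True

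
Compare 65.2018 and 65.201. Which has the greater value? 65.2018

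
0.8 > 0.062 True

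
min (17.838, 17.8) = 17.8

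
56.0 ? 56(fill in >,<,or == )==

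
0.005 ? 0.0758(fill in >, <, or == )<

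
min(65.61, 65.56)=65.56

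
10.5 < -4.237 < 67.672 False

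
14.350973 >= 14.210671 True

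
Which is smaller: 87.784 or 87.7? 87.7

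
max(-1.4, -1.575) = -1.4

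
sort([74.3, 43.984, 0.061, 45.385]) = [0.061, 43.984, 45.385, 74.3]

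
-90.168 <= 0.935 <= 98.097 True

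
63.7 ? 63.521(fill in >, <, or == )>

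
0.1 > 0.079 True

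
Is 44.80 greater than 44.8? No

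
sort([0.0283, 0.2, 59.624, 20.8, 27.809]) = [0.0283, 0.2, 20.8, 27.809, 59.624]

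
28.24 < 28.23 False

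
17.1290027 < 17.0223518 False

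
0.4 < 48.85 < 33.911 False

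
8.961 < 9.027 True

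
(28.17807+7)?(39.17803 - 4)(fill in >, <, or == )>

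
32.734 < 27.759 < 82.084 False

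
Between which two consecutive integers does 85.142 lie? 85 and 86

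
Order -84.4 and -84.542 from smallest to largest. -84.542, -84.4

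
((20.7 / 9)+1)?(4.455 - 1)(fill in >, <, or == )<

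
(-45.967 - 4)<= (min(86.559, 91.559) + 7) True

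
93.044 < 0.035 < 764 False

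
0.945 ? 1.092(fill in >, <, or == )<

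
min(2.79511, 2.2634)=2.2634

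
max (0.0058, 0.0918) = 0.0918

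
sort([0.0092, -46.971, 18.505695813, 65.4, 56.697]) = [-46.971, 0.0092, 18.505695813, 56.697, 65.4]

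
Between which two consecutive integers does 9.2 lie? 9 and 10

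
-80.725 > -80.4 False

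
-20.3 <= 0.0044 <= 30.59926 True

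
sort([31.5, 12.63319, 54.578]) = [12.63319, 31.5, 54.578]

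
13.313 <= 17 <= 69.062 True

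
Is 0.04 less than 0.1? Yes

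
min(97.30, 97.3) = 97.30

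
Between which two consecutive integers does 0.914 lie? 0 and 1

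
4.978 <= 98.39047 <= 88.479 False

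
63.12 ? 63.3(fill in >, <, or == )<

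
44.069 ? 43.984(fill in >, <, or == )>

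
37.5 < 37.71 True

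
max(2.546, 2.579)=2.579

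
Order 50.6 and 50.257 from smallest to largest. 50.257, 50.6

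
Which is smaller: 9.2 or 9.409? 9.2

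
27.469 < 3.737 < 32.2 False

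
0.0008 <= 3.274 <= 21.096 True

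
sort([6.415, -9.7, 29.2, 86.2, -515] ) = [-515, -9.7, 6.415, 29.2, 86.2]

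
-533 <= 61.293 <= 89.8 True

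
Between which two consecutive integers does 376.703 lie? 376 and 377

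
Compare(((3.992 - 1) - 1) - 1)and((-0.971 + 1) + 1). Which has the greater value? ((-0.971 + 1) + 1)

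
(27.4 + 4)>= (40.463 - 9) False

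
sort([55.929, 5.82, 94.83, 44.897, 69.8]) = [5.82, 44.897, 55.929, 69.8, 94.83]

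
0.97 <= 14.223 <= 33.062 True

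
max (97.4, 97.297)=97.4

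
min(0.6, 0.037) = 0.037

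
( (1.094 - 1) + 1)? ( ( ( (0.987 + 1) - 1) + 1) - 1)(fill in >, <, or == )>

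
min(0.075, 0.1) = 0.075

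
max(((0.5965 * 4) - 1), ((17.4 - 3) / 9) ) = 1.6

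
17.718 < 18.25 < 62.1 True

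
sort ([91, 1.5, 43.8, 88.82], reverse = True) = [91, 88.82, 43.8, 1.5]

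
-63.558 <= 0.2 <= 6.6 True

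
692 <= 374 False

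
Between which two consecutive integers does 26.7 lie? 26 and 27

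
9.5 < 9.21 False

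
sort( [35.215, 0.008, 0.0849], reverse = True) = [35.215, 0.0849, 0.008]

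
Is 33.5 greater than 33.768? No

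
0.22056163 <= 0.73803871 True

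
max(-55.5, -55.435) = -55.435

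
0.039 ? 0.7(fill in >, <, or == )<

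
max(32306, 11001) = 32306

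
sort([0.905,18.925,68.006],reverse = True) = [68.006,18.925,0.905]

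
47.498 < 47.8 True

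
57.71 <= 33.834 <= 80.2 False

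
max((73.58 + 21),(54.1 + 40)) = 94.58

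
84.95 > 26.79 True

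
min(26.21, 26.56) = 26.21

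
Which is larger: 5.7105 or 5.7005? 5.7105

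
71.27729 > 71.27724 True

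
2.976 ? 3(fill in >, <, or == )<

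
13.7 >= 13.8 False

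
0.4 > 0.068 True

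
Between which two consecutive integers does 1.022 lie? 1 and 2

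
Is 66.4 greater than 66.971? No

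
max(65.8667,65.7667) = 65.8667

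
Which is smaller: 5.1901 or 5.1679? 5.1679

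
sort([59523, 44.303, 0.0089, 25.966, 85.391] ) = [0.0089, 25.966, 44.303, 85.391, 59523]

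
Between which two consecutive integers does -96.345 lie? -97 and -96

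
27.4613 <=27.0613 False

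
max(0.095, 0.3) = 0.3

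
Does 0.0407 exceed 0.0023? Yes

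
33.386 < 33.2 False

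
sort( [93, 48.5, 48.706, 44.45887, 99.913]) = [44.45887, 48.5, 48.706, 93, 99.913]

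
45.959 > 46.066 False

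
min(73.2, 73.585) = 73.2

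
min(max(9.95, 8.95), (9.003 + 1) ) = 9.95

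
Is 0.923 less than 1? Yes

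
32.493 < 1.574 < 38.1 False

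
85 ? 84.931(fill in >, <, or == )>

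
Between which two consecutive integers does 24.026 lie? 24 and 25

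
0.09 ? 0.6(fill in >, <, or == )<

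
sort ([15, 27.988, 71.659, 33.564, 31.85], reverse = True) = [71.659, 33.564, 31.85, 27.988, 15]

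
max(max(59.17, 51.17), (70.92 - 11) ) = 59.92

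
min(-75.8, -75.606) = -75.8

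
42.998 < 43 True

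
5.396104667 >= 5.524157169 False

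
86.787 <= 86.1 False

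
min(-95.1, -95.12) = -95.12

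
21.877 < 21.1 False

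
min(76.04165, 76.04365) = 76.04165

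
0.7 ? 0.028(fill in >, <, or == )>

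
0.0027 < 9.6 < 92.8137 True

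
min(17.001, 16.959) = 16.959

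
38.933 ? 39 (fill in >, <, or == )<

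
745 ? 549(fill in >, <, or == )>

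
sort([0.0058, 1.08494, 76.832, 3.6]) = [0.0058, 1.08494, 3.6, 76.832]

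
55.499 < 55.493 False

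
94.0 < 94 False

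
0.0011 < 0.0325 True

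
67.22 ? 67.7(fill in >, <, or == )<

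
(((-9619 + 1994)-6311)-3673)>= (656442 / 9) False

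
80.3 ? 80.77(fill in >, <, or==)<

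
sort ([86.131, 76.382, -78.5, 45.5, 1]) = [-78.5, 1, 45.5, 76.382, 86.131]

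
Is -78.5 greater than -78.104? No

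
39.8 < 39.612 False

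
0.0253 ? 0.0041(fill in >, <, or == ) >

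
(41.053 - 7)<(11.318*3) False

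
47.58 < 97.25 True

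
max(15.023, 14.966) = 15.023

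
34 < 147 True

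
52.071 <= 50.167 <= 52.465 False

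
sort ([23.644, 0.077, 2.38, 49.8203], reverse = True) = [49.8203, 23.644, 2.38, 0.077]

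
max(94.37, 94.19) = 94.37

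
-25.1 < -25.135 False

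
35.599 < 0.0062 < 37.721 False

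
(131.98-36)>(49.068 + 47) False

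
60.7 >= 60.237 True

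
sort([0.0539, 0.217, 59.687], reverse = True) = [59.687, 0.217, 0.0539]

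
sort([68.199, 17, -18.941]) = [-18.941, 17, 68.199]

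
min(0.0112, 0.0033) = 0.0033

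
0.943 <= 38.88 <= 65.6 True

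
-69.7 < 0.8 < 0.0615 False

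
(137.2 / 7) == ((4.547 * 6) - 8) False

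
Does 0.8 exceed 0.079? Yes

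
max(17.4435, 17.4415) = 17.4435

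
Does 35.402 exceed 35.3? Yes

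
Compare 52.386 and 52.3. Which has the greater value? 52.386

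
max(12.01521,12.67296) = 12.67296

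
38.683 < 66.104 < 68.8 True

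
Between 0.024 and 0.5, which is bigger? 0.5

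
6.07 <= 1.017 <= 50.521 False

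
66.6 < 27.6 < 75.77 False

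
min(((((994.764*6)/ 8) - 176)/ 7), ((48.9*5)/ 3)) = 81.439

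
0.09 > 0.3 False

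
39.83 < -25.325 False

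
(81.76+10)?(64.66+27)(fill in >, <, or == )>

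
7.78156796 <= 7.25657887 False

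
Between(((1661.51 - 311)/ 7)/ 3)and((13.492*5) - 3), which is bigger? ((13.492*5) - 3)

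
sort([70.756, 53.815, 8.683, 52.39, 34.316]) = [8.683, 34.316, 52.39, 53.815, 70.756]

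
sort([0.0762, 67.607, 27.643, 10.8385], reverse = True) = [67.607, 27.643, 10.8385, 0.0762]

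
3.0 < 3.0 False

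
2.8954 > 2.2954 True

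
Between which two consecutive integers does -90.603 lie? -91 and -90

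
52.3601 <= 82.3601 True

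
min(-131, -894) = -894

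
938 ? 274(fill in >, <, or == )>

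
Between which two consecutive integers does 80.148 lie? 80 and 81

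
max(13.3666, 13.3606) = 13.3666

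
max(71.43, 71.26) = 71.43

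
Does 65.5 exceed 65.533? No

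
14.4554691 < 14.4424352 False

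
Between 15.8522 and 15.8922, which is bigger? 15.8922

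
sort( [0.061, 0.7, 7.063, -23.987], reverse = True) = [7.063, 0.7, 0.061, -23.987]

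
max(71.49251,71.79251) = 71.79251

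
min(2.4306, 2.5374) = 2.4306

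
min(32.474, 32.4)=32.4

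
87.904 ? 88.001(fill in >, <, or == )<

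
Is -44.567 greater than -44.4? No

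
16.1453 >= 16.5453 False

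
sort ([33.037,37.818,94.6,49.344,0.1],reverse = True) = [94.6,49.344,37.818,33.037,0.1]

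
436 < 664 True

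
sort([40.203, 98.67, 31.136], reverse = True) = [98.67, 40.203, 31.136]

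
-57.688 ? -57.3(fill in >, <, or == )<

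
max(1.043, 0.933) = 1.043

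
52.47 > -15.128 True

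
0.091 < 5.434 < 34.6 True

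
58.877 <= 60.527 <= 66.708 True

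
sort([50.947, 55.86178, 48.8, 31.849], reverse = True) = [55.86178, 50.947, 48.8, 31.849]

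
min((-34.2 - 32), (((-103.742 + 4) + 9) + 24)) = -66.742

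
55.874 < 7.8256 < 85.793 False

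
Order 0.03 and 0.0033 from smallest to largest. 0.0033, 0.03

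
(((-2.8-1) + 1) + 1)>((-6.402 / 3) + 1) False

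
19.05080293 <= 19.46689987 True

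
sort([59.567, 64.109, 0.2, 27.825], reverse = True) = [64.109, 59.567, 27.825, 0.2]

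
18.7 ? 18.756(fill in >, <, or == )<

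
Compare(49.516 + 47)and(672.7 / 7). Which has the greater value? (49.516 + 47)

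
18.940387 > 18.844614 True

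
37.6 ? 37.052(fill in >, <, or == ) >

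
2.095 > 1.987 True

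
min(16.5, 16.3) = 16.3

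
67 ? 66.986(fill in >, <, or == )>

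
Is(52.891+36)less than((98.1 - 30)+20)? No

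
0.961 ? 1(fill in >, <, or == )<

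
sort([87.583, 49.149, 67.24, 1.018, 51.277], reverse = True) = [87.583, 67.24, 51.277, 49.149, 1.018]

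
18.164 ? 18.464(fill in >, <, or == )<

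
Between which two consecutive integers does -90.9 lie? -91 and -90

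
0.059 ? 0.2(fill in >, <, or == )<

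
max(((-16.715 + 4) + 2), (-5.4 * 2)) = -10.715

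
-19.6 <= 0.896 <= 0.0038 False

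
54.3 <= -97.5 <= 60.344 False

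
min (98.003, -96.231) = -96.231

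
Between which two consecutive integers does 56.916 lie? 56 and 57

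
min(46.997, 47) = 46.997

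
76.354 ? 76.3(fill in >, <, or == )>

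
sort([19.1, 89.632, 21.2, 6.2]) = [6.2, 19.1, 21.2, 89.632]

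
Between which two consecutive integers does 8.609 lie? 8 and 9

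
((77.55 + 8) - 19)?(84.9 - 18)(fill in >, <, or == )<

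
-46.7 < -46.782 False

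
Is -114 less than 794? Yes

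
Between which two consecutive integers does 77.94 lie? 77 and 78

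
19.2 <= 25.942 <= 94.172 True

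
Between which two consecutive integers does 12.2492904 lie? 12 and 13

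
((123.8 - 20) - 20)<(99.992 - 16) True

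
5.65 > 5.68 False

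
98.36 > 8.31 True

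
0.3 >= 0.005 True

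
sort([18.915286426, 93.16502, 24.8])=[18.915286426, 24.8, 93.16502]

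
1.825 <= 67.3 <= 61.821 False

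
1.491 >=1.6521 False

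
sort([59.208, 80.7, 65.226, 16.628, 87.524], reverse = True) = [87.524, 80.7, 65.226, 59.208, 16.628]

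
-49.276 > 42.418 False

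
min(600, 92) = 92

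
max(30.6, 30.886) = 30.886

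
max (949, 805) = 949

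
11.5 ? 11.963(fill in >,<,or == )<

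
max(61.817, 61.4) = 61.817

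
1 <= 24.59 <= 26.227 True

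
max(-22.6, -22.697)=-22.6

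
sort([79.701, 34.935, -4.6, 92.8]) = [-4.6, 34.935, 79.701, 92.8]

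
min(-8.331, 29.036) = -8.331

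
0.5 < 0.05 False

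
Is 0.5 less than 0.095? No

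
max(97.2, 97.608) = 97.608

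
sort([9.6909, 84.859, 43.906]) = [9.6909, 43.906, 84.859]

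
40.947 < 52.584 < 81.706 True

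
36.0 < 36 False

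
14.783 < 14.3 False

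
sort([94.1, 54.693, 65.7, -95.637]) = [-95.637, 54.693, 65.7, 94.1]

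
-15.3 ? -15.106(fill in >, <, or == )<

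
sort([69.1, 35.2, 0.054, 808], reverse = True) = [808, 69.1, 35.2, 0.054]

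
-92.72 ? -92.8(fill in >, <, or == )>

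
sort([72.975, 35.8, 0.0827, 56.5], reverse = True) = [72.975, 56.5, 35.8, 0.0827]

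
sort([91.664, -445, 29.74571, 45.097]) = [-445, 29.74571, 45.097, 91.664]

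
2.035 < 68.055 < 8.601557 False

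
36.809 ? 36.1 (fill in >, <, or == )>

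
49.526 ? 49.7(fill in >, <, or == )<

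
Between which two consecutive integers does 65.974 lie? 65 and 66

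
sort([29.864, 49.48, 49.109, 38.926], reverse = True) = [49.48, 49.109, 38.926, 29.864]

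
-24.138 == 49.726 False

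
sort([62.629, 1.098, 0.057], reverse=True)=[62.629, 1.098, 0.057]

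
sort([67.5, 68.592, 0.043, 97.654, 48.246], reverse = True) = [97.654, 68.592, 67.5, 48.246, 0.043]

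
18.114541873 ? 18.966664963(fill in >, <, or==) <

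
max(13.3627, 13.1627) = 13.3627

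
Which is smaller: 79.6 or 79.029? 79.029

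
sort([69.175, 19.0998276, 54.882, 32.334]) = [19.0998276, 32.334, 54.882, 69.175]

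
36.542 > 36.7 False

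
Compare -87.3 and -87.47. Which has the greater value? -87.3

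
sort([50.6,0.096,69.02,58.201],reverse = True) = [69.02,58.201,50.6,0.096]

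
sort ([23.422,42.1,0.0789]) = [0.0789,23.422,42.1]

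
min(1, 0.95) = 0.95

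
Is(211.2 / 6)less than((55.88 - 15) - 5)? Yes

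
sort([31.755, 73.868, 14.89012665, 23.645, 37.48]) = [14.89012665, 23.645, 31.755, 37.48, 73.868]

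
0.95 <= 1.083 True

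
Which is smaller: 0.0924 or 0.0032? 0.0032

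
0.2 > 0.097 True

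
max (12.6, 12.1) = 12.6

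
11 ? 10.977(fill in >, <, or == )>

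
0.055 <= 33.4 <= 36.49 True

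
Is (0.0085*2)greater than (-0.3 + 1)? No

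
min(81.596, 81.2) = 81.2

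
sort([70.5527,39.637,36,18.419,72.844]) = [18.419,36,39.637,70.5527,72.844]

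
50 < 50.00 False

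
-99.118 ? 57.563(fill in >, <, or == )<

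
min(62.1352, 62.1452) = 62.1352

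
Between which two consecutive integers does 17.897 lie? 17 and 18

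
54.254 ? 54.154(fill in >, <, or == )>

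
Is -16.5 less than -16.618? No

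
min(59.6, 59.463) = 59.463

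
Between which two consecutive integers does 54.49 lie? 54 and 55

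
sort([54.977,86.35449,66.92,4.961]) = [4.961,54.977,66.92,86.35449]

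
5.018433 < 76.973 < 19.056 False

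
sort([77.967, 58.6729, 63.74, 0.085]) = [0.085, 58.6729, 63.74, 77.967]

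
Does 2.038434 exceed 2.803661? No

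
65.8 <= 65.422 False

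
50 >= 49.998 True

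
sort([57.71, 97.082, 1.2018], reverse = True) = [97.082, 57.71, 1.2018]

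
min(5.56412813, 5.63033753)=5.56412813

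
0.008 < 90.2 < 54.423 False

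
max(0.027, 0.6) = 0.6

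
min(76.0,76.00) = 76.0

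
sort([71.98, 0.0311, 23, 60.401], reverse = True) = [71.98, 60.401, 23, 0.0311]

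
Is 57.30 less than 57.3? No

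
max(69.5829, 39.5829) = 69.5829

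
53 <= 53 True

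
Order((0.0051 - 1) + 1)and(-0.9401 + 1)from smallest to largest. ((0.0051 - 1) + 1), (-0.9401 + 1)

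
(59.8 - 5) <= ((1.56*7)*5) False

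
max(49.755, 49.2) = 49.755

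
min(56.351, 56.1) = 56.1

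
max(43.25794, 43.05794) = 43.25794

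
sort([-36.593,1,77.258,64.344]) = [-36.593,1,64.344,77.258]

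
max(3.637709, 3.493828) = 3.637709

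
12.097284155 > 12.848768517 False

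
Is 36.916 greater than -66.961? Yes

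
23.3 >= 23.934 False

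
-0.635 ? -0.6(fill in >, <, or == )<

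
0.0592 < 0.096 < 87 True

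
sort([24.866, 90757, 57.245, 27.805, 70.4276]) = [24.866, 27.805, 57.245, 70.4276, 90757]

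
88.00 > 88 False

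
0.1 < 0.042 False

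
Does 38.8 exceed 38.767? Yes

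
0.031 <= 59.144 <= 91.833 True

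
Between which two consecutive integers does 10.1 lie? 10 and 11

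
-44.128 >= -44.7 True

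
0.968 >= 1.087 False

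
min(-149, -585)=-585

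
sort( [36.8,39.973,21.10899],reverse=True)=[39.973,36.8,21.10899]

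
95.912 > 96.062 False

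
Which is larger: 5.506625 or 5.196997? 5.506625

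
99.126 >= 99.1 True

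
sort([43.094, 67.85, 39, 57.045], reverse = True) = [67.85, 57.045, 43.094, 39]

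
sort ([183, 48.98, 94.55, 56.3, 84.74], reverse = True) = [183, 94.55, 84.74, 56.3, 48.98]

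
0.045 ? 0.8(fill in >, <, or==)<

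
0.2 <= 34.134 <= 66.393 True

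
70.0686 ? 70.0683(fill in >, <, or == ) >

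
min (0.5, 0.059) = 0.059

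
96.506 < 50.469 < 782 False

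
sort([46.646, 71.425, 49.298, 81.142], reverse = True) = [81.142, 71.425, 49.298, 46.646]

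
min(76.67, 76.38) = 76.38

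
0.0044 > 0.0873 False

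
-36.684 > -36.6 False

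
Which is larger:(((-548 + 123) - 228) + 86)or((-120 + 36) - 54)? ((-120 + 36) - 54)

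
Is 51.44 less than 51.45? Yes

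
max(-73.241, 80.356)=80.356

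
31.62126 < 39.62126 True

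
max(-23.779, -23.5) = -23.5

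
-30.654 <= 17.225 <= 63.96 True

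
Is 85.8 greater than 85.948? No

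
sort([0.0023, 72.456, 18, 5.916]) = [0.0023, 5.916, 18, 72.456]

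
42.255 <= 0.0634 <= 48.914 False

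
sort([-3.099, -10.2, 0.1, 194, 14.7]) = [-10.2, -3.099, 0.1, 14.7, 194]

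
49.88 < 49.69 False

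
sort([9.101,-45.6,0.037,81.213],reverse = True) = [81.213,9.101,0.037,-45.6]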